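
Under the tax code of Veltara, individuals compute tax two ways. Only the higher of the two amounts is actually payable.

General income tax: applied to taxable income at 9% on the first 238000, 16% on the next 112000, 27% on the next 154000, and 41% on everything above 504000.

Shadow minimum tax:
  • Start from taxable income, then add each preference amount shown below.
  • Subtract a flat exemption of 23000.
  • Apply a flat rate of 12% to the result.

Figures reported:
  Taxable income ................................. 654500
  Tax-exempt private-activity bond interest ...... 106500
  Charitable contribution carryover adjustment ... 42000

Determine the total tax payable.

General income tax:
  238000 × 9% = 21420
  112000 × 16% = 17920
  154000 × 27% = 41580
  150500 × 41% = 61705
  → 142625

Shadow minimum tax:
  Adjusted income: 654500 + 106500 + 42000 = 803000
  Less exemption 23000 → base 780000
  780000 × 12% = 93600

142625 > 93600, so the general income tax governs.

142625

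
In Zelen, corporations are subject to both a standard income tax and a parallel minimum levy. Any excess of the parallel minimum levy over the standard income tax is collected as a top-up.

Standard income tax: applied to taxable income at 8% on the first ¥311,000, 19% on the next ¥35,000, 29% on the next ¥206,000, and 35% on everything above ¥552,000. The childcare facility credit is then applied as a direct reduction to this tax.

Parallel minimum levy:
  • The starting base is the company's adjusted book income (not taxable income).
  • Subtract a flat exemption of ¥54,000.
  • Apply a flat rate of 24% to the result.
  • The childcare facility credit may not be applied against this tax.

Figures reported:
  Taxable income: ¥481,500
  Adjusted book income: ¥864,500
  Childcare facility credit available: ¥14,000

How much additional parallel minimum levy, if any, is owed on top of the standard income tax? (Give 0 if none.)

¥137,695

Parallel minimum levy:
  Base (adjusted book income): ¥864,500
  Less exemption ¥54,000 → base ¥810,500
  ¥810,500 × 24% = ¥194,520

Standard income tax:
  ¥311,000 × 8% = ¥24,880
  ¥35,000 × 19% = ¥6,650
  ¥135,500 × 29% = ¥39,295
  → ¥70,825
  Less childcare facility credit ¥14,000 → ¥56,825

Excess of parallel minimum levy over standard income tax: ¥194,520 − ¥56,825 = ¥137,695.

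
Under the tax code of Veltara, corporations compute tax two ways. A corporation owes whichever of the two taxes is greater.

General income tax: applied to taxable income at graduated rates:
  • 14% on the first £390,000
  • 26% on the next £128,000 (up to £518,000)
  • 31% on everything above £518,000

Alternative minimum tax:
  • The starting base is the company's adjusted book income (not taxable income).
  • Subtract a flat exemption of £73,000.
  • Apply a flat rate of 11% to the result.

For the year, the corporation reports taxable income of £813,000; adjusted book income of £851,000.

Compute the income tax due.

General income tax:
  £390,000 × 14% = £54,600
  £128,000 × 26% = £33,280
  £295,000 × 31% = £91,450
  → £179,330

Alternative minimum tax:
  Base (adjusted book income): £851,000
  Less exemption £73,000 → base £778,000
  £778,000 × 11% = £85,580

£179,330 > £85,580, so the general income tax governs.

£179,330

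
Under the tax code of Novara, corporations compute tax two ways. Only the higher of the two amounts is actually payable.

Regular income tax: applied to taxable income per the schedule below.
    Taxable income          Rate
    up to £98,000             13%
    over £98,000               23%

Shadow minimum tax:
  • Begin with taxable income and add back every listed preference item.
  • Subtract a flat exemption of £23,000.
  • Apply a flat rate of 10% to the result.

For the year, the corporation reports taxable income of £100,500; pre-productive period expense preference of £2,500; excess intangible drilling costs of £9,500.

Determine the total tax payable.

£13,315

Shadow minimum tax:
  Adjusted income: £100,500 + £2,500 + £9,500 = £112,500
  Less exemption £23,000 → base £89,500
  £89,500 × 10% = £8,950

Regular income tax:
  £98,000 × 13% = £12,740
  £2,500 × 23% = £575
  → £13,315

£13,315 > £8,950, so the regular income tax governs.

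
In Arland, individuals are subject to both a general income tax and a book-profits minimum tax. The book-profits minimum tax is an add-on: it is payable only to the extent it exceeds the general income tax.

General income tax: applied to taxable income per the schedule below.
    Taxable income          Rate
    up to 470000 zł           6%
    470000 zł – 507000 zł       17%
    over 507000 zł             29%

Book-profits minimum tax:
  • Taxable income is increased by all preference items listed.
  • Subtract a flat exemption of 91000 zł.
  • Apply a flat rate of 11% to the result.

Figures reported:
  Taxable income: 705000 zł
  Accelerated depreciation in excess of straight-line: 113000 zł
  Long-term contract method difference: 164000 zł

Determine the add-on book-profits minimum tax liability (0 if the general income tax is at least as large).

General income tax:
  470000 zł × 6% = 28200 zł
  37000 zł × 17% = 6290 zł
  198000 zł × 29% = 57420 zł
  → 91910 zł

Book-profits minimum tax:
  Adjusted income: 705000 zł + 113000 zł + 164000 zł = 982000 zł
  Less exemption 91000 zł → base 891000 zł
  891000 zł × 11% = 98010 zł

Excess of book-profits minimum tax over general income tax: 98010 zł − 91910 zł = 6100 zł.

6100 zł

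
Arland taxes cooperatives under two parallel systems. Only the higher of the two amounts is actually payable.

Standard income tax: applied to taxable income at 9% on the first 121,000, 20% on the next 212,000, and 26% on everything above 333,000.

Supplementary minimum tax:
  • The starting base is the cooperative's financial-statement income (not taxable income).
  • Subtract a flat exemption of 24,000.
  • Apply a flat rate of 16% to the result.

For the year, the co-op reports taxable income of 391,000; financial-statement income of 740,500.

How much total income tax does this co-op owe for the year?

114,640

Supplementary minimum tax:
  Base (financial-statement income): 740,500
  Less exemption 24,000 → base 716,500
  716,500 × 16% = 114,640

Standard income tax:
  121,000 × 9% = 10,890
  212,000 × 20% = 42,400
  58,000 × 26% = 15,080
  → 68,370

114,640 > 68,370, so the supplementary minimum tax is the binding amount.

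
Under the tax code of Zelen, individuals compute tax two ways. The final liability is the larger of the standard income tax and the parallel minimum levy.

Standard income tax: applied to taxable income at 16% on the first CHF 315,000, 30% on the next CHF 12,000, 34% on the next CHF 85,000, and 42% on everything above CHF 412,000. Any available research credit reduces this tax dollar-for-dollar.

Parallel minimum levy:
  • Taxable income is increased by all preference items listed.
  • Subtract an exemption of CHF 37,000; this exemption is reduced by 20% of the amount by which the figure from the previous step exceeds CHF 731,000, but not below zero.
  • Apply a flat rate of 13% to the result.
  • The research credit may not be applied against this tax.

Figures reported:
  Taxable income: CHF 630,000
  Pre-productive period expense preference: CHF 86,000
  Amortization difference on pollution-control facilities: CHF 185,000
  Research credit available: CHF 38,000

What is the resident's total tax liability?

CHF 136,460

Parallel minimum levy:
  Adjusted income: CHF 630,000 + CHF 86,000 + CHF 185,000 = CHF 901,000
  Exemption: CHF 37,000 − 20% × (CHF 901,000 − CHF 731,000) = CHF 37,000 − CHF 34,000 = CHF 3,000
  Base: CHF 901,000 − CHF 3,000 = CHF 898,000
  CHF 898,000 × 13% = CHF 116,740

Standard income tax:
  CHF 315,000 × 16% = CHF 50,400
  CHF 12,000 × 30% = CHF 3,600
  CHF 85,000 × 34% = CHF 28,900
  CHF 218,000 × 42% = CHF 91,560
  → CHF 174,460
  Less research credit CHF 38,000 → CHF 136,460

CHF 136,460 > CHF 116,740, so the standard income tax governs.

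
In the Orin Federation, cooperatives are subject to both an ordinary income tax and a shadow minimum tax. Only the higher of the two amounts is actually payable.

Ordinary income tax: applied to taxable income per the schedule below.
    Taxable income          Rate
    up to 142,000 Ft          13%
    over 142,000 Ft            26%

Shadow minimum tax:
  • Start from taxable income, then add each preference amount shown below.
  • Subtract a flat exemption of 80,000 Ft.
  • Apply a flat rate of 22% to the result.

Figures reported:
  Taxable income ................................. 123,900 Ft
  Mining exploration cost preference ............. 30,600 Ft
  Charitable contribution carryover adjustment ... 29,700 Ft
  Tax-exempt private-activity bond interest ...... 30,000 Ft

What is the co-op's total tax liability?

Ordinary income tax:
  123,900 Ft × 13% = 16,107 Ft

Shadow minimum tax:
  Adjusted income: 123,900 Ft + 30,600 Ft + 29,700 Ft + 30,000 Ft = 214,200 Ft
  Less exemption 80,000 Ft → base 134,200 Ft
  134,200 Ft × 22% = 29,524 Ft

29,524 Ft > 16,107 Ft, so the shadow minimum tax is the binding amount.

29,524 Ft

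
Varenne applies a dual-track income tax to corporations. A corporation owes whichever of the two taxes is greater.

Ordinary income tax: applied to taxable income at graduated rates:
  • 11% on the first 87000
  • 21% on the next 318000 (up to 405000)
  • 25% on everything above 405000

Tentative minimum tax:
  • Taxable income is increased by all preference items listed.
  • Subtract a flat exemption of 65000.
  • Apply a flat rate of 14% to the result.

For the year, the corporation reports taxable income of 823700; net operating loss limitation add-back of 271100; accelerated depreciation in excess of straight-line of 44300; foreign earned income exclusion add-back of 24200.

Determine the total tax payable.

181025

Tentative minimum tax:
  Adjusted income: 823700 + 271100 + 44300 + 24200 = 1163300
  Less exemption 65000 → base 1098300
  1098300 × 14% = 153762

Ordinary income tax:
  87000 × 11% = 9570
  318000 × 21% = 66780
  418700 × 25% = 104675
  → 181025

181025 > 153762, so the ordinary income tax governs.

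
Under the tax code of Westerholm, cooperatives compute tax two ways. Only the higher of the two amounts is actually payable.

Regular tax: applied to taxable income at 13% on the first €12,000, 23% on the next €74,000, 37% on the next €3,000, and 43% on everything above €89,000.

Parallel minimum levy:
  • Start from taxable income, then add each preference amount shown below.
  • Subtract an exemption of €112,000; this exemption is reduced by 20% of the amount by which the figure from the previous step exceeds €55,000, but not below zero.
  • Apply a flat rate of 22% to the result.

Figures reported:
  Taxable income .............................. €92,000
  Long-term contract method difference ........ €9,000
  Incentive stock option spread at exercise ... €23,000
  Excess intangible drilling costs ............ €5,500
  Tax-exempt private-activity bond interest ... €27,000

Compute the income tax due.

€20,980

Regular tax:
  €12,000 × 13% = €1,560
  €74,000 × 23% = €17,020
  €3,000 × 37% = €1,110
  €3,000 × 43% = €1,290
  → €20,980

Parallel minimum levy:
  Adjusted income: €92,000 + €9,000 + €23,000 + €5,500 + €27,000 = €156,500
  Exemption: €112,000 − 20% × (€156,500 − €55,000) = €112,000 − €20,300 = €91,700
  Base: €156,500 − €91,700 = €64,800
  €64,800 × 22% = €14,256

€20,980 > €14,256, so the regular tax governs.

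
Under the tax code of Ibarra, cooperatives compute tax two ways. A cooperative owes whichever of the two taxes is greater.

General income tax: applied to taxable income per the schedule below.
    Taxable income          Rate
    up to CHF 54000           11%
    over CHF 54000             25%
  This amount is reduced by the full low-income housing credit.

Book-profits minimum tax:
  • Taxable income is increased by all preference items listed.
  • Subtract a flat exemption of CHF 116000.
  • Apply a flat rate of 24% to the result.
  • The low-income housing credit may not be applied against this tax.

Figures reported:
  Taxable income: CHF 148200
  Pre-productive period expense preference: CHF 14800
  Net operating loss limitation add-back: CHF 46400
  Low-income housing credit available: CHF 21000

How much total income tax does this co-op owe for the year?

Book-profits minimum tax:
  Adjusted income: CHF 148200 + CHF 14800 + CHF 46400 = CHF 209400
  Less exemption CHF 116000 → base CHF 93400
  CHF 93400 × 24% = CHF 22416

General income tax:
  CHF 54000 × 11% = CHF 5940
  CHF 94200 × 25% = CHF 23550
  → CHF 29490
  Less low-income housing credit CHF 21000 → CHF 8490

CHF 22416 > CHF 8490, so the book-profits minimum tax is the binding amount.

CHF 22416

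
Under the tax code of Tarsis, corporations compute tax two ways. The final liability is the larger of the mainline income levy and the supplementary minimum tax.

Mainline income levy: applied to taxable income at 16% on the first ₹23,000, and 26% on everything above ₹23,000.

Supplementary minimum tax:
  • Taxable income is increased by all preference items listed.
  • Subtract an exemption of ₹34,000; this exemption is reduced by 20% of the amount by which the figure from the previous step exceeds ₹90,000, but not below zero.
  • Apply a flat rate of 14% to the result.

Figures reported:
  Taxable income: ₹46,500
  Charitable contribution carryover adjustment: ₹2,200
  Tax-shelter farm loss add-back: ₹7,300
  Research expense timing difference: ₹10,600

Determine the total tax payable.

Supplementary minimum tax:
  Adjusted income: ₹46,500 + ₹2,200 + ₹7,300 + ₹10,600 = ₹66,600
  Exemption: ₹66,600 ≤ ₹90,000, so full ₹34,000 applies
  Base: ₹66,600 − ₹34,000 = ₹32,600
  ₹32,600 × 14% = ₹4,564

Mainline income levy:
  ₹23,000 × 16% = ₹3,680
  ₹23,500 × 26% = ₹6,110
  → ₹9,790

₹9,790 > ₹4,564, so the mainline income levy governs.

₹9,790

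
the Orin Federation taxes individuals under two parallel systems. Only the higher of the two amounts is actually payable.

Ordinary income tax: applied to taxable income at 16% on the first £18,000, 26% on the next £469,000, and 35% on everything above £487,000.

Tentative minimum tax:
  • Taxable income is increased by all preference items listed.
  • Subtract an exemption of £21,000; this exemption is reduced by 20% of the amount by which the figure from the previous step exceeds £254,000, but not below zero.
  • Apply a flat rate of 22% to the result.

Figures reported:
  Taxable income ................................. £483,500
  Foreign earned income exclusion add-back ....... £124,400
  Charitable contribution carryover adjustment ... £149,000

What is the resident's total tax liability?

£166,518

Tentative minimum tax:
  Adjusted income: £483,500 + £124,400 + £149,000 = £756,900
  Exemption: 20% × (£756,900 − £254,000) = £100,580 ≥ £21,000, so the exemption is fully phased out
  Base: £756,900 − £0 = £756,900
  £756,900 × 22% = £166,518

Ordinary income tax:
  £18,000 × 16% = £2,880
  £465,500 × 26% = £121,030
  → £123,910

£166,518 > £123,910, so the tentative minimum tax is the binding amount.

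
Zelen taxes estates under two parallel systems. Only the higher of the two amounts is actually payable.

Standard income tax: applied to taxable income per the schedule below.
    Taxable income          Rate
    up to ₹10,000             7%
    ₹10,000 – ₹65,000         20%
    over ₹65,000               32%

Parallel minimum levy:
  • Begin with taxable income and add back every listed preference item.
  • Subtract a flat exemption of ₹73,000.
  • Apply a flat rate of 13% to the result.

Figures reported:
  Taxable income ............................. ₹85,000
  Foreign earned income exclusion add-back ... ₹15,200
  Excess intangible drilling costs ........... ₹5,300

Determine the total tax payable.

Standard income tax:
  ₹10,000 × 7% = ₹700
  ₹55,000 × 20% = ₹11,000
  ₹20,000 × 32% = ₹6,400
  → ₹18,100

Parallel minimum levy:
  Adjusted income: ₹85,000 + ₹15,200 + ₹5,300 = ₹105,500
  Less exemption ₹73,000 → base ₹32,500
  ₹32,500 × 13% = ₹4,225

₹18,100 > ₹4,225, so the standard income tax governs.

₹18,100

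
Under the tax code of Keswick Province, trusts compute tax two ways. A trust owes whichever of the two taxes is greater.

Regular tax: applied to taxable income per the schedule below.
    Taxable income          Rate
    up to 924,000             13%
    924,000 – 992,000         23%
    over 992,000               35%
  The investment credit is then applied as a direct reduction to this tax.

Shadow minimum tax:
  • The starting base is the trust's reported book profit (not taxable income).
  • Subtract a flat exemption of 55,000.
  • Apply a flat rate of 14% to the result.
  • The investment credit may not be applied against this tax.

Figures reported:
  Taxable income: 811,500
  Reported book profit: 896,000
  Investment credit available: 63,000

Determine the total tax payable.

Regular tax:
  811,500 × 13% = 105,495
  Less investment credit 63,000 → 42,495

Shadow minimum tax:
  Base (reported book profit): 896,000
  Less exemption 55,000 → base 841,000
  841,000 × 14% = 117,740

117,740 > 42,495, so the shadow minimum tax is the binding amount.

117,740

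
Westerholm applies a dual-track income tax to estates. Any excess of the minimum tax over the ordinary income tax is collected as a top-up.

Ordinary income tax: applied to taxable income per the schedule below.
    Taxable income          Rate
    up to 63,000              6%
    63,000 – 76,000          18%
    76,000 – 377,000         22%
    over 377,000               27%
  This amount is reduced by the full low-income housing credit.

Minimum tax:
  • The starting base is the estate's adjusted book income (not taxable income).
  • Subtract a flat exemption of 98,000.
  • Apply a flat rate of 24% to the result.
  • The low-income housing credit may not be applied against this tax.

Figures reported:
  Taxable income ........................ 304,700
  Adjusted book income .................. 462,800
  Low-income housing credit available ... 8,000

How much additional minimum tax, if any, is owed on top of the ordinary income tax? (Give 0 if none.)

39,118

Ordinary income tax:
  63,000 × 6% = 3,780
  13,000 × 18% = 2,340
  228,700 × 22% = 50,314
  → 56,434
  Less low-income housing credit 8,000 → 48,434

Minimum tax:
  Base (adjusted book income): 462,800
  Less exemption 98,000 → base 364,800
  364,800 × 24% = 87,552

Excess of minimum tax over ordinary income tax: 87,552 − 48,434 = 39,118.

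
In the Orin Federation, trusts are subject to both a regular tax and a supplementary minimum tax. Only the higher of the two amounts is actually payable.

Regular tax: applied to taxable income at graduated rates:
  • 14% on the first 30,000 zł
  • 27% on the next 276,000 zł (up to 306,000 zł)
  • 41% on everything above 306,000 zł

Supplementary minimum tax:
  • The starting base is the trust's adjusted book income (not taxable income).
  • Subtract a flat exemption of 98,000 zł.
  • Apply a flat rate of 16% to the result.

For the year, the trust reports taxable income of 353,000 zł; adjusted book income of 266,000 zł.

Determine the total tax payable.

97,990 zł

Regular tax:
  30,000 zł × 14% = 4,200 zł
  276,000 zł × 27% = 74,520 zł
  47,000 zł × 41% = 19,270 zł
  → 97,990 zł

Supplementary minimum tax:
  Base (adjusted book income): 266,000 zł
  Less exemption 98,000 zł → base 168,000 zł
  168,000 zł × 16% = 26,880 zł

97,990 zł > 26,880 zł, so the regular tax governs.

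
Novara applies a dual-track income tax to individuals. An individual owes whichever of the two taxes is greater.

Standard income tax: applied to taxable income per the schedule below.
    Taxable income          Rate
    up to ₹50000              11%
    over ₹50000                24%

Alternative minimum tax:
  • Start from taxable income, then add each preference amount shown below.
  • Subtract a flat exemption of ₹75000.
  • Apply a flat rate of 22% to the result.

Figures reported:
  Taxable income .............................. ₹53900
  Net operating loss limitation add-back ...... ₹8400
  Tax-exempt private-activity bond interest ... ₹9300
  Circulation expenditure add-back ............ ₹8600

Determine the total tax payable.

Standard income tax:
  ₹50000 × 11% = ₹5500
  ₹3900 × 24% = ₹936
  → ₹6436

Alternative minimum tax:
  Adjusted income: ₹53900 + ₹8400 + ₹9300 + ₹8600 = ₹80200
  Less exemption ₹75000 → base ₹5200
  ₹5200 × 22% = ₹1144

₹6436 > ₹1144, so the standard income tax governs.

₹6436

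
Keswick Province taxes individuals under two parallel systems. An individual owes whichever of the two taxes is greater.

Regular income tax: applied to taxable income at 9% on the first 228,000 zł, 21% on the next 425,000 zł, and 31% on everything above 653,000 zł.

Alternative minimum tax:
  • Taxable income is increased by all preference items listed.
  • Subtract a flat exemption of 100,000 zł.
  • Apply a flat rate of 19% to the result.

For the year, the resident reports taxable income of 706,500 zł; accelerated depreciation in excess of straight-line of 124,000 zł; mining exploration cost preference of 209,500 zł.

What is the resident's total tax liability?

178,600 zł

Alternative minimum tax:
  Adjusted income: 706,500 zł + 124,000 zł + 209,500 zł = 1,040,000 zł
  Less exemption 100,000 zł → base 940,000 zł
  940,000 zł × 19% = 178,600 zł

Regular income tax:
  228,000 zł × 9% = 20,520 zł
  425,000 zł × 21% = 89,250 zł
  53,500 zł × 31% = 16,585 zł
  → 126,355 zł

178,600 zł > 126,355 zł, so the alternative minimum tax is the binding amount.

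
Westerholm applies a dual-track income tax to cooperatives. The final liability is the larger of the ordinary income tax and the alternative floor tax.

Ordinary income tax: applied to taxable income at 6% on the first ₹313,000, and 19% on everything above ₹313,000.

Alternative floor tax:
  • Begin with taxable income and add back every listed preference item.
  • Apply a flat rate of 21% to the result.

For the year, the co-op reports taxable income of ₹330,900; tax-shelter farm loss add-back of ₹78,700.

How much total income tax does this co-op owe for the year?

Ordinary income tax:
  ₹313,000 × 6% = ₹18,780
  ₹17,900 × 19% = ₹3,401
  → ₹22,181

Alternative floor tax:
  Adjusted income: ₹330,900 + ₹78,700 = ₹409,600
  ₹409,600 × 21% = ₹86,016

₹86,016 > ₹22,181, so the alternative floor tax is the binding amount.

₹86,016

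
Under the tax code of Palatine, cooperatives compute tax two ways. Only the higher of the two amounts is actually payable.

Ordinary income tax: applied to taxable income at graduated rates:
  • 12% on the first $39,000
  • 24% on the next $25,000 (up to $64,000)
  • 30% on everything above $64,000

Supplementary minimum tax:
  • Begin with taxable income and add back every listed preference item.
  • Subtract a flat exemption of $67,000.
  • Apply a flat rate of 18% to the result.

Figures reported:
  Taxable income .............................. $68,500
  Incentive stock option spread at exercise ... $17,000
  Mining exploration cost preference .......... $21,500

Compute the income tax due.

Supplementary minimum tax:
  Adjusted income: $68,500 + $17,000 + $21,500 = $107,000
  Less exemption $67,000 → base $40,000
  $40,000 × 18% = $7,200

Ordinary income tax:
  $39,000 × 12% = $4,680
  $25,000 × 24% = $6,000
  $4,500 × 30% = $1,350
  → $12,030

$12,030 > $7,200, so the ordinary income tax governs.

$12,030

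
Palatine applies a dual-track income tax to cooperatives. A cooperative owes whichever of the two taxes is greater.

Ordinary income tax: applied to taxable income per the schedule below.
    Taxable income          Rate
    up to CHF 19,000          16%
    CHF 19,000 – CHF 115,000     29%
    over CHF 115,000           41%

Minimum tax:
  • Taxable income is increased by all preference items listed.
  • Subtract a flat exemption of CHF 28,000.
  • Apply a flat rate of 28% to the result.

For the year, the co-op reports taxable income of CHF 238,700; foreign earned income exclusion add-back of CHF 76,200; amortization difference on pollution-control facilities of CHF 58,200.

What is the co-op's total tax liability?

CHF 96,628

Minimum tax:
  Adjusted income: CHF 238,700 + CHF 76,200 + CHF 58,200 = CHF 373,100
  Less exemption CHF 28,000 → base CHF 345,100
  CHF 345,100 × 28% = CHF 96,628

Ordinary income tax:
  CHF 19,000 × 16% = CHF 3,040
  CHF 96,000 × 29% = CHF 27,840
  CHF 123,700 × 41% = CHF 50,717
  → CHF 81,597

CHF 96,628 > CHF 81,597, so the minimum tax is the binding amount.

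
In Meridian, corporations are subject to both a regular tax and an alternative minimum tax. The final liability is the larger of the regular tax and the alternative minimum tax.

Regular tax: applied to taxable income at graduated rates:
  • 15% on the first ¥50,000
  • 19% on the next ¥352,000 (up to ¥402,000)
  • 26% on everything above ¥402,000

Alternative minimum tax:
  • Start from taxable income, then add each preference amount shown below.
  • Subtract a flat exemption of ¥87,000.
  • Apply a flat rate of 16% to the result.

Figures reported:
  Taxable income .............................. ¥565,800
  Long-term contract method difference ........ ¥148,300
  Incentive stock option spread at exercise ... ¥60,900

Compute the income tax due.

¥116,968

Alternative minimum tax:
  Adjusted income: ¥565,800 + ¥148,300 + ¥60,900 = ¥775,000
  Less exemption ¥87,000 → base ¥688,000
  ¥688,000 × 16% = ¥110,080

Regular tax:
  ¥50,000 × 15% = ¥7,500
  ¥352,000 × 19% = ¥66,880
  ¥163,800 × 26% = ¥42,588
  → ¥116,968

¥116,968 > ¥110,080, so the regular tax governs.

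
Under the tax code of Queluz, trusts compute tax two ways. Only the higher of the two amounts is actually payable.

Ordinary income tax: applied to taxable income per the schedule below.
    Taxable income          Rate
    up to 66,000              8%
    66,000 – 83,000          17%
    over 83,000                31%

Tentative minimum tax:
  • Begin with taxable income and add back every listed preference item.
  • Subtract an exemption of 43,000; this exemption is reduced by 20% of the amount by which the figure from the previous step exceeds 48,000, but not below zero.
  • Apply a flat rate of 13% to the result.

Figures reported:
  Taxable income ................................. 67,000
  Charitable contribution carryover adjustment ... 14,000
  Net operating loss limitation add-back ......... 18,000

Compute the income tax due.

8,606

Tentative minimum tax:
  Adjusted income: 67,000 + 14,000 + 18,000 = 99,000
  Exemption: 43,000 − 20% × (99,000 − 48,000) = 43,000 − 10,200 = 32,800
  Base: 99,000 − 32,800 = 66,200
  66,200 × 13% = 8,606

Ordinary income tax:
  66,000 × 8% = 5,280
  1,000 × 17% = 170
  → 5,450

8,606 > 5,450, so the tentative minimum tax is the binding amount.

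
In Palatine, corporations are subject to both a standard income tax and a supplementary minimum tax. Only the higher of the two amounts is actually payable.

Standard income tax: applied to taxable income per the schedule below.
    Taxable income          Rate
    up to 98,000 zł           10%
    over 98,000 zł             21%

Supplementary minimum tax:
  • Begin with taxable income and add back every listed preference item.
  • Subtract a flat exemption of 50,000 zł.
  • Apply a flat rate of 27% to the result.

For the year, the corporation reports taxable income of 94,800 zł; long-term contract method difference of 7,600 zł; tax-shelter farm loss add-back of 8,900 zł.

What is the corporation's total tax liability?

Standard income tax:
  94,800 zł × 10% = 9,480 zł

Supplementary minimum tax:
  Adjusted income: 94,800 zł + 7,600 zł + 8,900 zł = 111,300 zł
  Less exemption 50,000 zł → base 61,300 zł
  61,300 zł × 27% = 16,551 zł

16,551 zł > 9,480 zł, so the supplementary minimum tax is the binding amount.

16,551 zł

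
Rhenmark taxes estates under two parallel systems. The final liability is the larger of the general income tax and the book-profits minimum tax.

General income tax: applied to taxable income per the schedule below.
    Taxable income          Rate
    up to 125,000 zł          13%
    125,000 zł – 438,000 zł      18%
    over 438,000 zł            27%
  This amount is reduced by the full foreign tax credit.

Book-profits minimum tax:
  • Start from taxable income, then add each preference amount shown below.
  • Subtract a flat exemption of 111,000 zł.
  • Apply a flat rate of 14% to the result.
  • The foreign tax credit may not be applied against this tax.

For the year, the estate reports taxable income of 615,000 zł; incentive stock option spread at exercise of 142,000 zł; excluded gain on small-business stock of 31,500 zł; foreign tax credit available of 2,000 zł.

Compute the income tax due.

General income tax:
  125,000 zł × 13% = 16,250 zł
  313,000 zł × 18% = 56,340 zł
  177,000 zł × 27% = 47,790 zł
  → 120,380 zł
  Less foreign tax credit 2,000 zł → 118,380 zł

Book-profits minimum tax:
  Adjusted income: 615,000 zł + 142,000 zł + 31,500 zł = 788,500 zł
  Less exemption 111,000 zł → base 677,500 zł
  677,500 zł × 14% = 94,850 zł

118,380 zł > 94,850 zł, so the general income tax governs.

118,380 zł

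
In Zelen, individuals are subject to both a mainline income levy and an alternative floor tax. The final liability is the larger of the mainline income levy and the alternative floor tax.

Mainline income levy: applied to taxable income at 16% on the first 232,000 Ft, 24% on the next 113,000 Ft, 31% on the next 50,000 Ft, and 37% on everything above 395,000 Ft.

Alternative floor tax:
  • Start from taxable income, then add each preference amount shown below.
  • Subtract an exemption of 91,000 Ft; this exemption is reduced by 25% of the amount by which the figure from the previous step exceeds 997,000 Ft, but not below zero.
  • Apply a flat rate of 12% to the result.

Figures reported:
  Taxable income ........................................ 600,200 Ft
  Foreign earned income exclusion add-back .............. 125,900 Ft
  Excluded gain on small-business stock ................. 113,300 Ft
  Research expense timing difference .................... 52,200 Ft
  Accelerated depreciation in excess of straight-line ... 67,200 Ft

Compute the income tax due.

Mainline income levy:
  232,000 Ft × 16% = 37,120 Ft
  113,000 Ft × 24% = 27,120 Ft
  50,000 Ft × 31% = 15,500 Ft
  205,200 Ft × 37% = 75,924 Ft
  → 155,664 Ft

Alternative floor tax:
  Adjusted income: 600,200 Ft + 125,900 Ft + 113,300 Ft + 52,200 Ft + 67,200 Ft = 958,800 Ft
  Exemption: 958,800 Ft ≤ 997,000 Ft, so full 91,000 Ft applies
  Base: 958,800 Ft − 91,000 Ft = 867,800 Ft
  867,800 Ft × 12% = 104,136 Ft

155,664 Ft > 104,136 Ft, so the mainline income levy governs.

155,664 Ft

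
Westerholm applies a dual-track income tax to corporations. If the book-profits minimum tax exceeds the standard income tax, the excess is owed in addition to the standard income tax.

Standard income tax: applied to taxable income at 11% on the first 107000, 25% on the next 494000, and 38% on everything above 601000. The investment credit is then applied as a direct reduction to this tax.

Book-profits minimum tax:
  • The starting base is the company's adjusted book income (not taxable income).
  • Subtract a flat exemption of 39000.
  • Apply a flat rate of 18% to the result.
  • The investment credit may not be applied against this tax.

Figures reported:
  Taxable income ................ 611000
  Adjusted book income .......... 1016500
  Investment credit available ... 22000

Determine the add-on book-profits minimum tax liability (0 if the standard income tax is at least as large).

Book-profits minimum tax:
  Base (adjusted book income): 1016500
  Less exemption 39000 → base 977500
  977500 × 18% = 175950

Standard income tax:
  107000 × 11% = 11770
  494000 × 25% = 123500
  10000 × 38% = 3800
  → 139070
  Less investment credit 22000 → 117070

Excess of book-profits minimum tax over standard income tax: 175950 − 117070 = 58880.

58880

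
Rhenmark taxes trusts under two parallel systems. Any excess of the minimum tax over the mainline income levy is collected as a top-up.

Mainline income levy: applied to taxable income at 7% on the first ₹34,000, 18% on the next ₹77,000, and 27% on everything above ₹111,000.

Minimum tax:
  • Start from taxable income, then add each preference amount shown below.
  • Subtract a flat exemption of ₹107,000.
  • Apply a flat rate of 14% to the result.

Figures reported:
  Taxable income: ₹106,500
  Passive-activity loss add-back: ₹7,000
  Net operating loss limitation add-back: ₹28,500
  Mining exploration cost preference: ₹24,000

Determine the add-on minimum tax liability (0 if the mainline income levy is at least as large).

₹0

Minimum tax:
  Adjusted income: ₹106,500 + ₹7,000 + ₹28,500 + ₹24,000 = ₹166,000
  Less exemption ₹107,000 → base ₹59,000
  ₹59,000 × 14% = ₹8,260

Mainline income levy:
  ₹34,000 × 7% = ₹2,380
  ₹72,500 × 18% = ₹13,050
  → ₹15,430

₹8,260 ≤ ₹15,430, so no add-on is due.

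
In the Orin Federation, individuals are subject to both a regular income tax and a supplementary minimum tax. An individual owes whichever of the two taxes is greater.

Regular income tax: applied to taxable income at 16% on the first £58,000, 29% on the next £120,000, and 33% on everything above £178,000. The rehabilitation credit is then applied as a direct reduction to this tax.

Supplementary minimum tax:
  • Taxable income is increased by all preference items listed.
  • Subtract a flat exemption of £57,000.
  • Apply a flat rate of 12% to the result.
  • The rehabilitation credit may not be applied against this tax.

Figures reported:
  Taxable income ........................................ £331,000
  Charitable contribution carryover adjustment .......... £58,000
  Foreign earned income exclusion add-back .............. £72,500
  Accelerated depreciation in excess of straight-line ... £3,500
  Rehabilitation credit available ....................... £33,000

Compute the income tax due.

£61,570

Supplementary minimum tax:
  Adjusted income: £331,000 + £58,000 + £72,500 + £3,500 = £465,000
  Less exemption £57,000 → base £408,000
  £408,000 × 12% = £48,960

Regular income tax:
  £58,000 × 16% = £9,280
  £120,000 × 29% = £34,800
  £153,000 × 33% = £50,490
  → £94,570
  Less rehabilitation credit £33,000 → £61,570

£61,570 > £48,960, so the regular income tax governs.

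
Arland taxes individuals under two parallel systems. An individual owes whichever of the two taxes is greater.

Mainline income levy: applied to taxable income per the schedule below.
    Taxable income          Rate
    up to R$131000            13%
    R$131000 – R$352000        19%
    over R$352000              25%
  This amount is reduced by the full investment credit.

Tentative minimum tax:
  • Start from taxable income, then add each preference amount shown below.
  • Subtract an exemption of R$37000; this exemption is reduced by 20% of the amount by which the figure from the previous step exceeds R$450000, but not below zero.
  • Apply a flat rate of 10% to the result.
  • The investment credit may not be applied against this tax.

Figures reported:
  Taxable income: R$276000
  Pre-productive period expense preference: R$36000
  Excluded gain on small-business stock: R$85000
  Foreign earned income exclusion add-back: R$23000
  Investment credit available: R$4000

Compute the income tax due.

Tentative minimum tax:
  Adjusted income: R$276000 + R$36000 + R$85000 + R$23000 = R$420000
  Exemption: R$420000 ≤ R$450000, so full R$37000 applies
  Base: R$420000 − R$37000 = R$383000
  R$383000 × 10% = R$38300

Mainline income levy:
  R$131000 × 13% = R$17030
  R$145000 × 19% = R$27550
  → R$44580
  Less investment credit R$4000 → R$40580

R$40580 > R$38300, so the mainline income levy governs.

R$40580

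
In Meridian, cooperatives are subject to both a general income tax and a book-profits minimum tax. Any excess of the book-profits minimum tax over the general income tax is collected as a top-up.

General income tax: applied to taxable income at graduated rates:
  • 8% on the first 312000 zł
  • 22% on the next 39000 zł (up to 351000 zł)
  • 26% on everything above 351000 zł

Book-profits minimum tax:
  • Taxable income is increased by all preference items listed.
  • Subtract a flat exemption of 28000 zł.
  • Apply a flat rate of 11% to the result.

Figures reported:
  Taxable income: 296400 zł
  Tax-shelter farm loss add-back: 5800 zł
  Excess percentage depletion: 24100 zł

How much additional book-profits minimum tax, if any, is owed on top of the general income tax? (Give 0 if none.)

Book-profits minimum tax:
  Adjusted income: 296400 zł + 5800 zł + 24100 zł = 326300 zł
  Less exemption 28000 zł → base 298300 zł
  298300 zł × 11% = 32813 zł

General income tax:
  296400 zł × 8% = 23712 zł

Excess of book-profits minimum tax over general income tax: 32813 zł − 23712 zł = 9101 zł.

9101 zł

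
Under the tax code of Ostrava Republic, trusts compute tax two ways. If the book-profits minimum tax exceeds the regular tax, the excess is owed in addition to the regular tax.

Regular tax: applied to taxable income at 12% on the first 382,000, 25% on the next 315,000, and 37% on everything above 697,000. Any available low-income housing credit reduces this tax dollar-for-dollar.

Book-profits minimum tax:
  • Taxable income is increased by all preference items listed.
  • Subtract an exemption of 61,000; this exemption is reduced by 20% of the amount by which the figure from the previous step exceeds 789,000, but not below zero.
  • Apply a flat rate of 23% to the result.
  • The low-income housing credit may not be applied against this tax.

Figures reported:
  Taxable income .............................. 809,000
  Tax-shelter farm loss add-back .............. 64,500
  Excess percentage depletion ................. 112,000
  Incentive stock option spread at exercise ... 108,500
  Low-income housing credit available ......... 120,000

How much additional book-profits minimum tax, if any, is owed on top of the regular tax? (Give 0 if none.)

205,590

Regular tax:
  382,000 × 12% = 45,840
  315,000 × 25% = 78,750
  112,000 × 37% = 41,440
  → 166,030
  Less low-income housing credit 120,000 → 46,030

Book-profits minimum tax:
  Adjusted income: 809,000 + 64,500 + 112,000 + 108,500 = 1,094,000
  Exemption: 20% × (1,094,000 − 789,000) = 61,000 ≥ 61,000, so the exemption is fully phased out
  Base: 1,094,000 − 0 = 1,094,000
  1,094,000 × 23% = 251,620

Excess of book-profits minimum tax over regular tax: 251,620 − 46,030 = 205,590.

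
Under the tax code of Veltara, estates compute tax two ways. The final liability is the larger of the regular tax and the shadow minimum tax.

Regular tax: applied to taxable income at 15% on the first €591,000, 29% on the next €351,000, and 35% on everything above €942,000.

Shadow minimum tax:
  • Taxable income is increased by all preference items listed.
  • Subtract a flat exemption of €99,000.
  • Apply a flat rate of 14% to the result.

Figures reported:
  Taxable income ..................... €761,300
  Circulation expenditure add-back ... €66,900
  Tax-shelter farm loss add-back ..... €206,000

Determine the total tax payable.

€138,037

Regular tax:
  €591,000 × 15% = €88,650
  €170,300 × 29% = €49,387
  → €138,037

Shadow minimum tax:
  Adjusted income: €761,300 + €66,900 + €206,000 = €1,034,200
  Less exemption €99,000 → base €935,200
  €935,200 × 14% = €130,928

€138,037 > €130,928, so the regular tax governs.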